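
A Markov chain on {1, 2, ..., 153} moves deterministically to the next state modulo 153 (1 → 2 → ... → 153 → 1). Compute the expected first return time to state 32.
E[T_32 | X_0 = 32] = 153

The chain cycles deterministically, so starting at state 32 it returns in exactly 153 steps. Equivalently, the stationary distribution is uniform π_j = 1/153 for every state j, so by Kac's formula E[T_32] = 1/π_32 = 153.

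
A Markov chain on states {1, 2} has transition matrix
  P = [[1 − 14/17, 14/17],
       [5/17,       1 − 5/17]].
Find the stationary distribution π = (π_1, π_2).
π_1 = 5/19, π_2 = 14/19

Solve πP = π with π_1 + π_2 = 1. From πP = π: π_1 · (1 − 14/17) + π_2 · 5/17 = π_1 ⇒ π_2 · 5/17 = π_1 · 14/17 ⇒ π_2/π_1 = (14/17)/(5/17) = 14/5. Together with π_1 + π_2 = 1:
  π_1 = (5/17)/(14/17 + 5/17) = (5/17)/(19/17) = 5/19,
  π_2 = (14/17)/(14/17 + 5/17) = (14/17)/(19/17) = 14/19.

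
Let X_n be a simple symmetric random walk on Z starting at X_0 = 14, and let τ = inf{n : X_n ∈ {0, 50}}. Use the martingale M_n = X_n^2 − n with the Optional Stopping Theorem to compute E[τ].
E[τ] = 504

M_n = X_n^2 − n is a martingale (since E[X_{n+1}^2 | F_n] = X_n^2 + 1). By OST (τ has finite mean in a bounded region), E[M_τ] = E[M_0] = X_0^2 − 0 = 14^2 = 196. Also E[M_τ] = E[X_τ^2] − E[τ]. The walk exits at 0 or 50, with P(hit 50 first) = 14/50, so E[X_τ^2] = 50^2 · 14/50 + 0 = 700. Thus E[τ] = E[X_τ^2] − E[M_τ] = 700 − 196 = 504 = 14(50 − 14) = 504.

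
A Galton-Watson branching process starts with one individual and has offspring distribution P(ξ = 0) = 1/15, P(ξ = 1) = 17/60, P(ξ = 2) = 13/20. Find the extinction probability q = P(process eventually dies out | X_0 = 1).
q = 4/39

The pgf is f(s) = 1/15 + 17/60·s + 13/20·s². The extinction probability q is the smallest fixed point of f in [0, 1]. Setting s = f(s):
  13/20·s² + (17/60 − 1)·s + 1/15 = 0
  13/20·s² − (1/15 + 13/20)·s + 1/15 = 0
which factors as (s − 1)·(13/20·s − 1/15) = 0, giving roots s = 1 and s = (1/15)/(13/20) = 4/39.
Mean offspring μ = 17/60 + 2·13/20 = 19/12 > 1 (supercritical), so q < 1. The extinction probability is the smaller root: q = (1/15)/(13/20) = 4/39.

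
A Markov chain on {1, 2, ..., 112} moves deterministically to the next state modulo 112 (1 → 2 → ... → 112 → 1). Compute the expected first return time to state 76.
E[T_76 | X_0 = 76] = 112

The chain cycles deterministically, so starting at state 76 it returns in exactly 112 steps. Equivalently, the stationary distribution is uniform π_j = 1/112 for every state j, so by Kac's formula E[T_76] = 1/π_76 = 112.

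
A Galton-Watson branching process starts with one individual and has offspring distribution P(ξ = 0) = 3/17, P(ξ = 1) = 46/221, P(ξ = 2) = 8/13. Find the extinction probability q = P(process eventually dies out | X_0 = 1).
q = 39/136

The pgf is f(s) = 3/17 + 46/221·s + 8/13·s². The extinction probability q is the smallest fixed point of f in [0, 1]. Setting s = f(s):
  8/13·s² + (46/221 − 1)·s + 3/17 = 0
  8/13·s² − (3/17 + 8/13)·s + 3/17 = 0
which factors as (s − 1)·(8/13·s − 3/17) = 0, giving roots s = 1 and s = (3/17)/(8/13) = 39/136.
Mean offspring μ = 46/221 + 2·8/13 = 318/221 > 1 (supercritical), so q < 1. The extinction probability is the smaller root: q = (3/17)/(8/13) = 39/136.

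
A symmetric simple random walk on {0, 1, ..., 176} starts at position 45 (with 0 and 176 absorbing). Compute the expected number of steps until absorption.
E[τ | X_0 = 45] = 5895

Let v_k = E[τ | X_0 = k]. Boundary: v_0 = v_176 = 0. Recurrence: v_k = 1 + (v_{k-1} + v_{k+1})/2 for 1 ≤ k ≤ 175. The particular solution to v_k − (v_{k-1} + v_{k+1})/2 = 1 is v_k = −k^2. Adding homogeneous solution A + B k and matching boundaries gives v_k = k (176 − k). Substituting k = 45: v_45 = 45 · 131 = 5895.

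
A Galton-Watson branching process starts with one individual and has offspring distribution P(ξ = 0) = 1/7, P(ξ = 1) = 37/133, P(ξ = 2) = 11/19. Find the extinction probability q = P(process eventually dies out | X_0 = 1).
q = 19/77

The pgf is f(s) = 1/7 + 37/133·s + 11/19·s². The extinction probability q is the smallest fixed point of f in [0, 1]. Setting s = f(s):
  11/19·s² + (37/133 − 1)·s + 1/7 = 0
  11/19·s² − (1/7 + 11/19)·s + 1/7 = 0
which factors as (s − 1)·(11/19·s − 1/7) = 0, giving roots s = 1 and s = (1/7)/(11/19) = 19/77.
Mean offspring μ = 37/133 + 2·11/19 = 191/133 > 1 (supercritical), so q < 1. The extinction probability is the smaller root: q = (1/7)/(11/19) = 19/77.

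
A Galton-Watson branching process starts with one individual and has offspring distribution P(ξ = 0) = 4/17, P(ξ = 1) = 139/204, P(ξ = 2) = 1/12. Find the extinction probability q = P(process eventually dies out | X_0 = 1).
q = 1

Mean offspring μ = 0·4/17 + 1·139/204 + 2·1/12 = 173/204 ≤ 1. For μ ≤ 1 with offspring not concentrated at 1, the Galton-Watson process goes extinct almost surely, so q = 1.
(Algebraic check: The pgf is f(s) = 4/17 + 139/204·s + 1/12·s². The extinction probability q is the smallest fixed point of f in [0, 1]. Setting s = f(s):
  1/12·s² + (139/204 − 1)·s + 4/17 = 0
  1/12·s² − (4/17 + 1/12)·s + 4/17 = 0
which factors as (s − 1)·(1/12·s − 4/17) = 0, giving roots s = 1 and s = (4/17)/(1/12) = 48/17. Since 48/17 ≥ 1, the smallest root in [0, 1] is s = 1.)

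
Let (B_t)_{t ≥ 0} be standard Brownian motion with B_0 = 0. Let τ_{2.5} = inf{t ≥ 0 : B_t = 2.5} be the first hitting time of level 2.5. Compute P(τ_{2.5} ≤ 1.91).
P(τ_{2.5} ≤ 1.91) = 2(1 − Φ(2.5/√1.91)) = 2(1 − Φ(1.8089)) ≈ 0.0705

By the reflection principle for standard BM, P(τ_b ≤ t) = 2 · P(B_t ≥ b). Since B_t ~ N(0, t), P(B_t ≥ 2.5) = 1 − Φ(2.5/√t) = 1 − Φ(2.5/√1.91) = 1 − Φ(1.8089) ≈ 0.03523. Doubling: P(τ_{2.5} ≤ 1.91) ≈ 2 · 0.03523 = 0.07046 ≈ 0.0705.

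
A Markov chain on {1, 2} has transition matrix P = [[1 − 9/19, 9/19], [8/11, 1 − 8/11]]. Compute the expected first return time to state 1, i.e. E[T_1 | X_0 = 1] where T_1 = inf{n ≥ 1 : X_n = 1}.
E[T_1 | X_0 = 1] = 1/π_1 = 251/152

For an irreducible recurrent Markov chain with stationary distribution π, E[T_i | X_0 = i] = 1/π_i (Kac's formula). Here π_1 = (8/11)/(9/19 + 8/11) = (8/11)/(251/209) = 152/251, so E[T_1 | X_0 = 1] = 1/π_1 = (9/19 + 8/11)/(8/11) = (251/209)/(8/11) = 251/152.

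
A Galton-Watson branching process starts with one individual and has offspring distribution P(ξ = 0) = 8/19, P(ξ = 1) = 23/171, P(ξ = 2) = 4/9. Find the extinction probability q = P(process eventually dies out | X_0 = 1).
q = 18/19

The pgf is f(s) = 8/19 + 23/171·s + 4/9·s². The extinction probability q is the smallest fixed point of f in [0, 1]. Setting s = f(s):
  4/9·s² + (23/171 − 1)·s + 8/19 = 0
  4/9·s² − (8/19 + 4/9)·s + 8/19 = 0
which factors as (s − 1)·(4/9·s − 8/19) = 0, giving roots s = 1 and s = (8/19)/(4/9) = 18/19.
Mean offspring μ = 23/171 + 2·4/9 = 175/171 > 1 (supercritical), so q < 1. The extinction probability is the smaller root: q = (8/19)/(4/9) = 18/19.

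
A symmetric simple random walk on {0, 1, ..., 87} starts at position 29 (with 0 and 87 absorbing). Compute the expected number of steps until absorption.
E[τ | X_0 = 29] = 1682

Let v_k = E[τ | X_0 = k]. Boundary: v_0 = v_87 = 0. Recurrence: v_k = 1 + (v_{k-1} + v_{k+1})/2 for 1 ≤ k ≤ 86. The particular solution to v_k − (v_{k-1} + v_{k+1})/2 = 1 is v_k = −k^2. Adding homogeneous solution A + B k and matching boundaries gives v_k = k (87 − k). Substituting k = 29: v_29 = 29 · 58 = 1682.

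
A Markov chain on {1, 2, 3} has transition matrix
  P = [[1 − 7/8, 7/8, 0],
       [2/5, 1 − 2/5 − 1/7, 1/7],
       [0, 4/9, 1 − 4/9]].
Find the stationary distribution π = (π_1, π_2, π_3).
π = (64/249, 140/249, 15/83)

This is a birth-death chain on three states, which satisfies detailed balance: π_1 · P_{12} = π_2 · P_{21} and π_2 · P_{23} = π_3 · P_{32}.
From π_1 · 7/8 = π_2 · 2/5: π_2/π_1 = (7/8)/(2/5) = 35/16.
From π_2 · 1/7 = π_3 · 4/9: π_3/π_2 = (1/7)/(4/9) = 9/28.
Take π_1 proportional to 1; then unnormalized π = (1, 35/16, 45/64). Normalize by dividing by the sum 249/64:
  π = (64/249, 140/249, 15/83).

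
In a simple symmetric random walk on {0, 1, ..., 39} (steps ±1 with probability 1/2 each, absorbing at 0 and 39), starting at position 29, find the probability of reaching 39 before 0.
P(hit 39 before 0) = 29/39

Let u_k = P(hit 39 before 0 | start at k). Then u_0 = 0, u_39 = 1, and u_k = u_{k-1}/2 + u_{k+1}/2 for 1 ≤ k ≤ 38. This harmonic recurrence is solved by u_k = k/39, giving u_29 = 29/39.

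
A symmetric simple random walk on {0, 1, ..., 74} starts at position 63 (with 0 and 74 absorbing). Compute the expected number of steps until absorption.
E[τ | X_0 = 63] = 693

Let v_k = E[τ | X_0 = k]. Boundary: v_0 = v_74 = 0. Recurrence: v_k = 1 + (v_{k-1} + v_{k+1})/2 for 1 ≤ k ≤ 73. The particular solution to v_k − (v_{k-1} + v_{k+1})/2 = 1 is v_k = −k^2. Adding homogeneous solution A + B k and matching boundaries gives v_k = k (74 − k). Substituting k = 63: v_63 = 63 · 11 = 693.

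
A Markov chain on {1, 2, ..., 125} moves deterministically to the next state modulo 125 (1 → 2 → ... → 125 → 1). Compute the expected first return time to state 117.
E[T_117 | X_0 = 117] = 125

The chain cycles deterministically, so starting at state 117 it returns in exactly 125 steps. Equivalently, the stationary distribution is uniform π_j = 1/125 for every state j, so by Kac's formula E[T_117] = 1/π_117 = 125.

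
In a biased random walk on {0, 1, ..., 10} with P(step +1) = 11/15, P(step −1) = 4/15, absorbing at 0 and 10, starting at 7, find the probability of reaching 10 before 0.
P(hit 10 before 0) = (1 − (4/11)^7) / (1 − (4/11)^10) = 3702231071/3705196575

Let u_k denote P(reach 10 before 0 | start at k). Boundary: u_0 = 0, u_10 = 1. Recurrence: u_k = 11/15·u_{k+1} + 4/15·u_{k-1} for 1 ≤ k ≤ 9. Try u_k = A + B·r^k with r = q/p = (4/15)/(11/15) = 4/11. Substitution satisfies the recurrence; boundary conditions give:
  u_k = (1 − r^k) / (1 − r^N) = (1 − (4/11)^7) / (1 − (4/11)^10) = 3702231071/3705196575.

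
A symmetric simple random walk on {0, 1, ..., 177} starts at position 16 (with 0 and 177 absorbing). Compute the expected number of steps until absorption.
E[τ | X_0 = 16] = 2576

Let v_k = E[τ | X_0 = k]. Boundary: v_0 = v_177 = 0. Recurrence: v_k = 1 + (v_{k-1} + v_{k+1})/2 for 1 ≤ k ≤ 176. The particular solution to v_k − (v_{k-1} + v_{k+1})/2 = 1 is v_k = −k^2. Adding homogeneous solution A + B k and matching boundaries gives v_k = k (177 − k). Substituting k = 16: v_16 = 16 · 161 = 2576.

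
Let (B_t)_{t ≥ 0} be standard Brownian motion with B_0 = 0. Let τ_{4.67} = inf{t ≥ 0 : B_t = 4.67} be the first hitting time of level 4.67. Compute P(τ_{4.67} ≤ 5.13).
P(τ_{4.67} ≤ 5.13) = 2(1 − Φ(4.67/√5.13)) = 2(1 − Φ(2.0619)) ≈ 0.0392

By the reflection principle for standard BM, P(τ_b ≤ t) = 2 · P(B_t ≥ b). Since B_t ~ N(0, t), P(B_t ≥ 4.67) = 1 − Φ(4.67/√t) = 1 − Φ(4.67/√5.13) = 1 − Φ(2.0619) ≈ 0.01961. Doubling: P(τ_{4.67} ≤ 5.13) ≈ 2 · 0.01961 = 0.03922 ≈ 0.0392.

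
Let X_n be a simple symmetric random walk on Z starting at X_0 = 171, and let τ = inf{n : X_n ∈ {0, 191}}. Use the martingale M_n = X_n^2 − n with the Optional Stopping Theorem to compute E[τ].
E[τ] = 3420

M_n = X_n^2 − n is a martingale (since E[X_{n+1}^2 | F_n] = X_n^2 + 1). By OST (τ has finite mean in a bounded region), E[M_τ] = E[M_0] = X_0^2 − 0 = 171^2 = 29241. Also E[M_τ] = E[X_τ^2] − E[τ]. The walk exits at 0 or 191, with P(hit 191 first) = 171/191, so E[X_τ^2] = 191^2 · 171/191 + 0 = 32661. Thus E[τ] = E[X_τ^2] − E[M_τ] = 32661 − 29241 = 3420 = 171(191 − 171) = 3420.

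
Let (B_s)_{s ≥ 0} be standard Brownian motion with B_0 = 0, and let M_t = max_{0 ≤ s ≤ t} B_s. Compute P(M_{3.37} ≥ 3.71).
P(M_{3.37} ≥ 3.71) = 2·P(B_{3.37} ≥ 3.71) = 2(1 − Φ(3.71/√3.37)) ≈ 0.0433

By the reflection principle for Brownian motion, P(M_t ≥ a) = 2 · P(B_t ≥ a) for a ≥ 0. Since B_t ~ N(0, t), P(B_t ≥ 3.71) = 1 − Φ(3.71/√t) = 1 − Φ(3.71/√3.37) = 1 − Φ(2.0210). So
  P(M_{3.37} ≥ 3.71) = 2(1 − Φ(2.0210)) ≈ 0.0433.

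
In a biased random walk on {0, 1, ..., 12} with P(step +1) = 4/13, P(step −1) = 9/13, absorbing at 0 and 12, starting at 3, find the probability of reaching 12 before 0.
P(hit 12 before 0) = (1 − (9/4)^3) / (1 − (9/4)^12) = 262144/424680841

Let u_k denote P(reach 12 before 0 | start at k). Boundary: u_0 = 0, u_12 = 1. Recurrence: u_k = 4/13·u_{k+1} + 9/13·u_{k-1} for 1 ≤ k ≤ 11. Try u_k = A + B·r^k with r = q/p = (9/13)/(4/13) = 9/4. Substitution satisfies the recurrence; boundary conditions give:
  u_k = (1 − r^k) / (1 − r^N) = (1 − (9/4)^3) / (1 − (9/4)^12) = 262144/424680841.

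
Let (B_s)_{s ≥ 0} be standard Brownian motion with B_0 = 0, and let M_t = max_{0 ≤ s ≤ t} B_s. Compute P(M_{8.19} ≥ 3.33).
P(M_{8.19} ≥ 3.33) = 2·P(B_{8.19} ≥ 3.33) = 2(1 − Φ(3.33/√8.19)) ≈ 0.2446

By the reflection principle for Brownian motion, P(M_t ≥ a) = 2 · P(B_t ≥ a) for a ≥ 0. Since B_t ~ N(0, t), P(B_t ≥ 3.33) = 1 − Φ(3.33/√t) = 1 − Φ(3.33/√8.19) = 1 − Φ(1.1636). So
  P(M_{8.19} ≥ 3.33) = 2(1 − Φ(1.1636)) ≈ 0.2446.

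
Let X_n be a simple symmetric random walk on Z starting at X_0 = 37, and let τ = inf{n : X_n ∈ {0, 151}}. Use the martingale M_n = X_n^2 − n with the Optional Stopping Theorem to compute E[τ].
E[τ] = 4218

M_n = X_n^2 − n is a martingale (since E[X_{n+1}^2 | F_n] = X_n^2 + 1). By OST (τ has finite mean in a bounded region), E[M_τ] = E[M_0] = X_0^2 − 0 = 37^2 = 1369. Also E[M_τ] = E[X_τ^2] − E[τ]. The walk exits at 0 or 151, with P(hit 151 first) = 37/151, so E[X_τ^2] = 151^2 · 37/151 + 0 = 5587. Thus E[τ] = E[X_τ^2] − E[M_τ] = 5587 − 1369 = 4218 = 37(151 − 37) = 4218.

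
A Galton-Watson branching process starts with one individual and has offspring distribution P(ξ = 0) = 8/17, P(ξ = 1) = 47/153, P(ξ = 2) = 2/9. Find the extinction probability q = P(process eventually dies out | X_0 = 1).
q = 1

Mean offspring μ = 0·8/17 + 1·47/153 + 2·2/9 = 115/153 ≤ 1. For μ ≤ 1 with offspring not concentrated at 1, the Galton-Watson process goes extinct almost surely, so q = 1.
(Algebraic check: The pgf is f(s) = 8/17 + 47/153·s + 2/9·s². The extinction probability q is the smallest fixed point of f in [0, 1]. Setting s = f(s):
  2/9·s² + (47/153 − 1)·s + 8/17 = 0
  2/9·s² − (8/17 + 2/9)·s + 8/17 = 0
which factors as (s − 1)·(2/9·s − 8/17) = 0, giving roots s = 1 and s = (8/17)/(2/9) = 36/17. Since 36/17 ≥ 1, the smallest root in [0, 1] is s = 1.)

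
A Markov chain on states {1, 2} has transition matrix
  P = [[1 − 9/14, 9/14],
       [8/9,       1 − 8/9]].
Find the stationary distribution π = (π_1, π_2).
π_1 = 112/193, π_2 = 81/193

Solve πP = π with π_1 + π_2 = 1. From πP = π: π_1 · (1 − 9/14) + π_2 · 8/9 = π_1 ⇒ π_2 · 8/9 = π_1 · 9/14 ⇒ π_2/π_1 = (9/14)/(8/9) = 81/112. Together with π_1 + π_2 = 1:
  π_1 = (8/9)/(9/14 + 8/9) = (8/9)/(193/126) = 112/193,
  π_2 = (9/14)/(9/14 + 8/9) = (9/14)/(193/126) = 81/193.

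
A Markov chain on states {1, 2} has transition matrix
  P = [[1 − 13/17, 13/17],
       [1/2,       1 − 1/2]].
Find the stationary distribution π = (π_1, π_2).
π_1 = 17/43, π_2 = 26/43

Solve πP = π with π_1 + π_2 = 1. From πP = π: π_1 · (1 − 13/17) + π_2 · 1/2 = π_1 ⇒ π_2 · 1/2 = π_1 · 13/17 ⇒ π_2/π_1 = (13/17)/(1/2) = 26/17. Together with π_1 + π_2 = 1:
  π_1 = (1/2)/(13/17 + 1/2) = (1/2)/(43/34) = 17/43,
  π_2 = (13/17)/(13/17 + 1/2) = (13/17)/(43/34) = 26/43.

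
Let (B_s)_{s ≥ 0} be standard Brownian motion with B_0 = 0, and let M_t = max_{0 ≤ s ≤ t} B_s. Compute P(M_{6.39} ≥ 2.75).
P(M_{6.39} ≥ 2.75) = 2·P(B_{6.39} ≥ 2.75) = 2(1 − Φ(2.75/√6.39)) ≈ 0.2766

By the reflection principle for Brownian motion, P(M_t ≥ a) = 2 · P(B_t ≥ a) for a ≥ 0. Since B_t ~ N(0, t), P(B_t ≥ 2.75) = 1 − Φ(2.75/√t) = 1 − Φ(2.75/√6.39) = 1 − Φ(1.0879). So
  P(M_{6.39} ≥ 2.75) = 2(1 − Φ(1.0879)) ≈ 0.2766.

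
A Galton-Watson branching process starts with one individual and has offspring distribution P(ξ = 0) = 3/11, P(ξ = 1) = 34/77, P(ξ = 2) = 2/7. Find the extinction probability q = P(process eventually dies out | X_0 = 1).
q = 21/22

The pgf is f(s) = 3/11 + 34/77·s + 2/7·s². The extinction probability q is the smallest fixed point of f in [0, 1]. Setting s = f(s):
  2/7·s² + (34/77 − 1)·s + 3/11 = 0
  2/7·s² − (3/11 + 2/7)·s + 3/11 = 0
which factors as (s − 1)·(2/7·s − 3/11) = 0, giving roots s = 1 and s = (3/11)/(2/7) = 21/22.
Mean offspring μ = 34/77 + 2·2/7 = 78/77 > 1 (supercritical), so q < 1. The extinction probability is the smaller root: q = (3/11)/(2/7) = 21/22.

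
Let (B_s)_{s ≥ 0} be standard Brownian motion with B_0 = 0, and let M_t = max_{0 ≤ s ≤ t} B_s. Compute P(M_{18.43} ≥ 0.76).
P(M_{18.43} ≥ 0.76) = 2·P(B_{18.43} ≥ 0.76) = 2(1 − Φ(0.76/√18.43)) ≈ 0.8595

By the reflection principle for Brownian motion, P(M_t ≥ a) = 2 · P(B_t ≥ a) for a ≥ 0. Since B_t ~ N(0, t), P(B_t ≥ 0.76) = 1 − Φ(0.76/√t) = 1 − Φ(0.76/√18.43) = 1 − Φ(0.1770). So
  P(M_{18.43} ≥ 0.76) = 2(1 − Φ(0.1770)) ≈ 0.8595.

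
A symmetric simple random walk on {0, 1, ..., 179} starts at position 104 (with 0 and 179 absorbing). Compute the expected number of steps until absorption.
E[τ | X_0 = 104] = 7800

Let v_k = E[τ | X_0 = k]. Boundary: v_0 = v_179 = 0. Recurrence: v_k = 1 + (v_{k-1} + v_{k+1})/2 for 1 ≤ k ≤ 178. The particular solution to v_k − (v_{k-1} + v_{k+1})/2 = 1 is v_k = −k^2. Adding homogeneous solution A + B k and matching boundaries gives v_k = k (179 − k). Substituting k = 104: v_104 = 104 · 75 = 7800.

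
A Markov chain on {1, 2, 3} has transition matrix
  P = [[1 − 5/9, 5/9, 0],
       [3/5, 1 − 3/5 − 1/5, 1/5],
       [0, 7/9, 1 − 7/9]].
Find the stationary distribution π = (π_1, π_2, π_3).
π = (189/409, 175/409, 45/409)

This is a birth-death chain on three states, which satisfies detailed balance: π_1 · P_{12} = π_2 · P_{21} and π_2 · P_{23} = π_3 · P_{32}.
From π_1 · 5/9 = π_2 · 3/5: π_2/π_1 = (5/9)/(3/5) = 25/27.
From π_2 · 1/5 = π_3 · 7/9: π_3/π_2 = (1/5)/(7/9) = 9/35.
Take π_1 proportional to 1; then unnormalized π = (1, 25/27, 5/21). Normalize by dividing by the sum 409/189:
  π = (189/409, 175/409, 45/409).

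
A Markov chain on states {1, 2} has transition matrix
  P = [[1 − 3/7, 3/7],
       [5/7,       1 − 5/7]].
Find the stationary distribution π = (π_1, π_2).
π_1 = 5/8, π_2 = 3/8

Solve πP = π with π_1 + π_2 = 1. From πP = π: π_1 · (1 − 3/7) + π_2 · 5/7 = π_1 ⇒ π_2 · 5/7 = π_1 · 3/7 ⇒ π_2/π_1 = (3/7)/(5/7) = 3/5. Together with π_1 + π_2 = 1:
  π_1 = (5/7)/(3/7 + 5/7) = (5/7)/(8/7) = 5/8,
  π_2 = (3/7)/(3/7 + 5/7) = (3/7)/(8/7) = 3/8.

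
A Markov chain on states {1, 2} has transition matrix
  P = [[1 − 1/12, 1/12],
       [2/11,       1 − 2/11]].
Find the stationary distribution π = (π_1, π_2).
π_1 = 24/35, π_2 = 11/35

Solve πP = π with π_1 + π_2 = 1. From πP = π: π_1 · (1 − 1/12) + π_2 · 2/11 = π_1 ⇒ π_2 · 2/11 = π_1 · 1/12 ⇒ π_2/π_1 = (1/12)/(2/11) = 11/24. Together with π_1 + π_2 = 1:
  π_1 = (2/11)/(1/12 + 2/11) = (2/11)/(35/132) = 24/35,
  π_2 = (1/12)/(1/12 + 2/11) = (1/12)/(35/132) = 11/35.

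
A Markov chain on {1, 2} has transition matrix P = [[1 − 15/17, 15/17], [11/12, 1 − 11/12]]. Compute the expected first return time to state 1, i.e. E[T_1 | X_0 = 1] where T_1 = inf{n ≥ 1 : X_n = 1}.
E[T_1 | X_0 = 1] = 1/π_1 = 367/187

For an irreducible recurrent Markov chain with stationary distribution π, E[T_i | X_0 = i] = 1/π_i (Kac's formula). Here π_1 = (11/12)/(15/17 + 11/12) = (11/12)/(367/204) = 187/367, so E[T_1 | X_0 = 1] = 1/π_1 = (15/17 + 11/12)/(11/12) = (367/204)/(11/12) = 367/187.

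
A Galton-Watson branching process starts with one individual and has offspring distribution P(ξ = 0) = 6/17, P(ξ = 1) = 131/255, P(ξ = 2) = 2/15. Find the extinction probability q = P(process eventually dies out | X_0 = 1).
q = 1

Mean offspring μ = 0·6/17 + 1·131/255 + 2·2/15 = 199/255 ≤ 1. For μ ≤ 1 with offspring not concentrated at 1, the Galton-Watson process goes extinct almost surely, so q = 1.
(Algebraic check: The pgf is f(s) = 6/17 + 131/255·s + 2/15·s². The extinction probability q is the smallest fixed point of f in [0, 1]. Setting s = f(s):
  2/15·s² + (131/255 − 1)·s + 6/17 = 0
  2/15·s² − (6/17 + 2/15)·s + 6/17 = 0
which factors as (s − 1)·(2/15·s − 6/17) = 0, giving roots s = 1 and s = (6/17)/(2/15) = 45/17. Since 45/17 ≥ 1, the smallest root in [0, 1] is s = 1.)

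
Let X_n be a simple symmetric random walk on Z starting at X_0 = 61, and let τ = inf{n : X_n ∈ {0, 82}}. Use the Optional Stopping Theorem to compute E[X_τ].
E[X_τ] = 61

X_n is a martingale and τ is a bounded-mean stopping time (indeed τ is finite a.s. with bounded expectation since the walk is in a bounded region). By the OST, E[X_τ] = E[X_0] = 61. Equivalently: E[X_τ] = 82 · P(hit 82 first) + 0 · P(hit 0 first) = 82 · (61/82) = 61.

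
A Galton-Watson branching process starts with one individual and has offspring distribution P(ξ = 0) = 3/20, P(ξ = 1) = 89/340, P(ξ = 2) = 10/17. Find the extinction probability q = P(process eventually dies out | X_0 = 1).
q = 51/200

The pgf is f(s) = 3/20 + 89/340·s + 10/17·s². The extinction probability q is the smallest fixed point of f in [0, 1]. Setting s = f(s):
  10/17·s² + (89/340 − 1)·s + 3/20 = 0
  10/17·s² − (3/20 + 10/17)·s + 3/20 = 0
which factors as (s − 1)·(10/17·s − 3/20) = 0, giving roots s = 1 and s = (3/20)/(10/17) = 51/200.
Mean offspring μ = 89/340 + 2·10/17 = 489/340 > 1 (supercritical), so q < 1. The extinction probability is the smaller root: q = (3/20)/(10/17) = 51/200.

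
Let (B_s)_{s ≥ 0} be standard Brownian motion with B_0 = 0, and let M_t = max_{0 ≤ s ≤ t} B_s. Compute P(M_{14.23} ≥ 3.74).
P(M_{14.23} ≥ 3.74) = 2·P(B_{14.23} ≥ 3.74) = 2(1 − Φ(3.74/√14.23)) ≈ 0.3215

By the reflection principle for Brownian motion, P(M_t ≥ a) = 2 · P(B_t ≥ a) for a ≥ 0. Since B_t ~ N(0, t), P(B_t ≥ 3.74) = 1 − Φ(3.74/√t) = 1 − Φ(3.74/√14.23) = 1 − Φ(0.9914). So
  P(M_{14.23} ≥ 3.74) = 2(1 − Φ(0.9914)) ≈ 0.3215.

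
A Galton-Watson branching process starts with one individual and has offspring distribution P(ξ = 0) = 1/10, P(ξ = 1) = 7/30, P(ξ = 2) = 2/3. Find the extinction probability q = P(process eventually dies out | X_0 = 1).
q = 3/20

The pgf is f(s) = 1/10 + 7/30·s + 2/3·s². The extinction probability q is the smallest fixed point of f in [0, 1]. Setting s = f(s):
  2/3·s² + (7/30 − 1)·s + 1/10 = 0
  2/3·s² − (1/10 + 2/3)·s + 1/10 = 0
which factors as (s − 1)·(2/3·s − 1/10) = 0, giving roots s = 1 and s = (1/10)/(2/3) = 3/20.
Mean offspring μ = 7/30 + 2·2/3 = 47/30 > 1 (supercritical), so q < 1. The extinction probability is the smaller root: q = (1/10)/(2/3) = 3/20.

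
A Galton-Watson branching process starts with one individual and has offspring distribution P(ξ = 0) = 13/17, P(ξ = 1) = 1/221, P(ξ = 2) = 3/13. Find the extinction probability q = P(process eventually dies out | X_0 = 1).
q = 1

Mean offspring μ = 0·13/17 + 1·1/221 + 2·3/13 = 103/221 ≤ 1. For μ ≤ 1 with offspring not concentrated at 1, the Galton-Watson process goes extinct almost surely, so q = 1.
(Algebraic check: The pgf is f(s) = 13/17 + 1/221·s + 3/13·s². The extinction probability q is the smallest fixed point of f in [0, 1]. Setting s = f(s):
  3/13·s² + (1/221 − 1)·s + 13/17 = 0
  3/13·s² − (13/17 + 3/13)·s + 13/17 = 0
which factors as (s − 1)·(3/13·s − 13/17) = 0, giving roots s = 1 and s = (13/17)/(3/13) = 169/51. Since 169/51 ≥ 1, the smallest root in [0, 1] is s = 1.)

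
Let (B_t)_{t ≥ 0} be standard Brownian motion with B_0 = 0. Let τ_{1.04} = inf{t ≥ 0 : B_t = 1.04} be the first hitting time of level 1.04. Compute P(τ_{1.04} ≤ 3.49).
P(τ_{1.04} ≤ 3.49) = 2(1 − Φ(1.04/√3.49)) = 2(1 − Φ(0.5567)) ≈ 0.5777

By the reflection principle for standard BM, P(τ_b ≤ t) = 2 · P(B_t ≥ b). Since B_t ~ N(0, t), P(B_t ≥ 1.04) = 1 − Φ(1.04/√t) = 1 − Φ(1.04/√3.49) = 1 − Φ(0.5567) ≈ 0.28887. Doubling: P(τ_{1.04} ≤ 3.49) ≈ 2 · 0.28887 = 0.57774 ≈ 0.5777.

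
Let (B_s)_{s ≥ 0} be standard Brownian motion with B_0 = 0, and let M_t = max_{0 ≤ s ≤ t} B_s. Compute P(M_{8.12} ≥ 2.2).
P(M_{8.12} ≥ 2.2) = 2·P(B_{8.12} ≥ 2.2) = 2(1 − Φ(2.2/√8.12)) ≈ 0.4401

By the reflection principle for Brownian motion, P(M_t ≥ a) = 2 · P(B_t ≥ a) for a ≥ 0. Since B_t ~ N(0, t), P(B_t ≥ 2.2) = 1 − Φ(2.2/√t) = 1 − Φ(2.2/√8.12) = 1 − Φ(0.7720). So
  P(M_{8.12} ≥ 2.2) = 2(1 − Φ(0.7720)) ≈ 0.4401.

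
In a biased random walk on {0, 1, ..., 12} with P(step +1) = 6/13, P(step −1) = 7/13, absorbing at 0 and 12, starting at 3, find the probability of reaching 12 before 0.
P(hit 12 before 0) = (1 − (7/6)^3) / (1 − (7/6)^12) = 10077696/91846495

Let u_k denote P(reach 12 before 0 | start at k). Boundary: u_0 = 0, u_12 = 1. Recurrence: u_k = 6/13·u_{k+1} + 7/13·u_{k-1} for 1 ≤ k ≤ 11. Try u_k = A + B·r^k with r = q/p = (7/13)/(6/13) = 7/6. Substitution satisfies the recurrence; boundary conditions give:
  u_k = (1 − r^k) / (1 − r^N) = (1 − (7/6)^3) / (1 − (7/6)^12) = 10077696/91846495.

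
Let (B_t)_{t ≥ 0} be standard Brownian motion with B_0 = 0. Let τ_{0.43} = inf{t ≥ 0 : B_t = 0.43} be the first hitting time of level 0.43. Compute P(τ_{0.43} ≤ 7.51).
P(τ_{0.43} ≤ 7.51) = 2(1 − Φ(0.43/√7.51)) = 2(1 − Φ(0.1569)) ≈ 0.8753

By the reflection principle for standard BM, P(τ_b ≤ t) = 2 · P(B_t ≥ b). Since B_t ~ N(0, t), P(B_t ≥ 0.43) = 1 − Φ(0.43/√t) = 1 − Φ(0.43/√7.51) = 1 − Φ(0.1569) ≈ 0.43766. Doubling: P(τ_{0.43} ≤ 7.51) ≈ 2 · 0.43766 = 0.87532 ≈ 0.8753.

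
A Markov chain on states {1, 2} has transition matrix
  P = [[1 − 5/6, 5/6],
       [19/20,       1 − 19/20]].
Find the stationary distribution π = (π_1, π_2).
π_1 = 57/107, π_2 = 50/107

Solve πP = π with π_1 + π_2 = 1. From πP = π: π_1 · (1 − 5/6) + π_2 · 19/20 = π_1 ⇒ π_2 · 19/20 = π_1 · 5/6 ⇒ π_2/π_1 = (5/6)/(19/20) = 50/57. Together with π_1 + π_2 = 1:
  π_1 = (19/20)/(5/6 + 19/20) = (19/20)/(107/60) = 57/107,
  π_2 = (5/6)/(5/6 + 19/20) = (5/6)/(107/60) = 50/107.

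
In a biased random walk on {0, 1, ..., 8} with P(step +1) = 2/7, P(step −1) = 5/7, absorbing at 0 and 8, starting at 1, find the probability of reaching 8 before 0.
P(hit 8 before 0) = (1 − (5/2)^1) / (1 − (5/2)^8) = 128/130123

Let u_k denote P(reach 8 before 0 | start at k). Boundary: u_0 = 0, u_8 = 1. Recurrence: u_k = 2/7·u_{k+1} + 5/7·u_{k-1} for 1 ≤ k ≤ 7. Try u_k = A + B·r^k with r = q/p = (5/7)/(2/7) = 5/2. Substitution satisfies the recurrence; boundary conditions give:
  u_k = (1 − r^k) / (1 − r^N) = (1 − (5/2)^1) / (1 − (5/2)^8) = 128/130123.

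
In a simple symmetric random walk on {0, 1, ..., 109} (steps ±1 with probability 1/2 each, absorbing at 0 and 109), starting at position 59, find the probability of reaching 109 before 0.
P(hit 109 before 0) = 59/109

Let u_k = P(hit 109 before 0 | start at k). Then u_0 = 0, u_109 = 1, and u_k = u_{k-1}/2 + u_{k+1}/2 for 1 ≤ k ≤ 108. This harmonic recurrence is solved by u_k = k/109, giving u_59 = 59/109.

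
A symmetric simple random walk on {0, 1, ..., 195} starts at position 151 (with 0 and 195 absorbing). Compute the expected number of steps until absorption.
E[τ | X_0 = 151] = 6644

Let v_k = E[τ | X_0 = k]. Boundary: v_0 = v_195 = 0. Recurrence: v_k = 1 + (v_{k-1} + v_{k+1})/2 for 1 ≤ k ≤ 194. The particular solution to v_k − (v_{k-1} + v_{k+1})/2 = 1 is v_k = −k^2. Adding homogeneous solution A + B k and matching boundaries gives v_k = k (195 − k). Substituting k = 151: v_151 = 151 · 44 = 6644.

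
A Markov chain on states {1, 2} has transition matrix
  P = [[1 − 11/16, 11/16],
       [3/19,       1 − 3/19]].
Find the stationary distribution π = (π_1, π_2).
π_1 = 48/257, π_2 = 209/257

Solve πP = π with π_1 + π_2 = 1. From πP = π: π_1 · (1 − 11/16) + π_2 · 3/19 = π_1 ⇒ π_2 · 3/19 = π_1 · 11/16 ⇒ π_2/π_1 = (11/16)/(3/19) = 209/48. Together with π_1 + π_2 = 1:
  π_1 = (3/19)/(11/16 + 3/19) = (3/19)/(257/304) = 48/257,
  π_2 = (11/16)/(11/16 + 3/19) = (11/16)/(257/304) = 209/257.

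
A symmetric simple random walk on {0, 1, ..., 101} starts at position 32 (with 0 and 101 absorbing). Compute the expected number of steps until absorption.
E[τ | X_0 = 32] = 2208

Let v_k = E[τ | X_0 = k]. Boundary: v_0 = v_101 = 0. Recurrence: v_k = 1 + (v_{k-1} + v_{k+1})/2 for 1 ≤ k ≤ 100. The particular solution to v_k − (v_{k-1} + v_{k+1})/2 = 1 is v_k = −k^2. Adding homogeneous solution A + B k and matching boundaries gives v_k = k (101 − k). Substituting k = 32: v_32 = 32 · 69 = 2208.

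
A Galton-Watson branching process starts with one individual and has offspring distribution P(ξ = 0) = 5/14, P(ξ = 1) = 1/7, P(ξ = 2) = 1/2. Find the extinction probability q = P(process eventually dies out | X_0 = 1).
q = 5/7

The pgf is f(s) = 5/14 + 1/7·s + 1/2·s². The extinction probability q is the smallest fixed point of f in [0, 1]. Setting s = f(s):
  1/2·s² + (1/7 − 1)·s + 5/14 = 0
  1/2·s² − (5/14 + 1/2)·s + 5/14 = 0
which factors as (s − 1)·(1/2·s − 5/14) = 0, giving roots s = 1 and s = (5/14)/(1/2) = 5/7.
Mean offspring μ = 1/7 + 2·1/2 = 8/7 > 1 (supercritical), so q < 1. The extinction probability is the smaller root: q = (5/14)/(1/2) = 5/7.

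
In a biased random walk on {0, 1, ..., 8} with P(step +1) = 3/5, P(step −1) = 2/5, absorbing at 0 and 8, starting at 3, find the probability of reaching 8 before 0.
P(hit 8 before 0) = (1 − (2/3)^3) / (1 − (2/3)^8) = 4617/6305

Let u_k denote P(reach 8 before 0 | start at k). Boundary: u_0 = 0, u_8 = 1. Recurrence: u_k = 3/5·u_{k+1} + 2/5·u_{k-1} for 1 ≤ k ≤ 7. Try u_k = A + B·r^k with r = q/p = (2/5)/(3/5) = 2/3. Substitution satisfies the recurrence; boundary conditions give:
  u_k = (1 − r^k) / (1 − r^N) = (1 − (2/3)^3) / (1 − (2/3)^8) = 4617/6305.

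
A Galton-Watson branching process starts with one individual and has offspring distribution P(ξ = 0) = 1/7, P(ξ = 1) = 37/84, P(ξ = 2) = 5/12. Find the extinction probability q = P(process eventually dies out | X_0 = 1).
q = 12/35

The pgf is f(s) = 1/7 + 37/84·s + 5/12·s². The extinction probability q is the smallest fixed point of f in [0, 1]. Setting s = f(s):
  5/12·s² + (37/84 − 1)·s + 1/7 = 0
  5/12·s² − (1/7 + 5/12)·s + 1/7 = 0
which factors as (s − 1)·(5/12·s − 1/7) = 0, giving roots s = 1 and s = (1/7)/(5/12) = 12/35.
Mean offspring μ = 37/84 + 2·5/12 = 107/84 > 1 (supercritical), so q < 1. The extinction probability is the smaller root: q = (1/7)/(5/12) = 12/35.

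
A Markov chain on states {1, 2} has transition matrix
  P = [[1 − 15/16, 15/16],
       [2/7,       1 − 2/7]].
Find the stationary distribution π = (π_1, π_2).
π_1 = 32/137, π_2 = 105/137

Solve πP = π with π_1 + π_2 = 1. From πP = π: π_1 · (1 − 15/16) + π_2 · 2/7 = π_1 ⇒ π_2 · 2/7 = π_1 · 15/16 ⇒ π_2/π_1 = (15/16)/(2/7) = 105/32. Together with π_1 + π_2 = 1:
  π_1 = (2/7)/(15/16 + 2/7) = (2/7)/(137/112) = 32/137,
  π_2 = (15/16)/(15/16 + 2/7) = (15/16)/(137/112) = 105/137.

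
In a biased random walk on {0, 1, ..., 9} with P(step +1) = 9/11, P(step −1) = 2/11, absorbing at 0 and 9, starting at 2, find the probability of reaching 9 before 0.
P(hit 9 before 0) = (1 − (2/9)^2) / (1 − (2/9)^9) = 52612659/55345711

Let u_k denote P(reach 9 before 0 | start at k). Boundary: u_0 = 0, u_9 = 1. Recurrence: u_k = 9/11·u_{k+1} + 2/11·u_{k-1} for 1 ≤ k ≤ 8. Try u_k = A + B·r^k with r = q/p = (2/11)/(9/11) = 2/9. Substitution satisfies the recurrence; boundary conditions give:
  u_k = (1 − r^k) / (1 − r^N) = (1 − (2/9)^2) / (1 − (2/9)^9) = 52612659/55345711.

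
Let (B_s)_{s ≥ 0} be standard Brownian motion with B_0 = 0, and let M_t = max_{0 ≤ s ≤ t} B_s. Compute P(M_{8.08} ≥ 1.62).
P(M_{8.08} ≥ 1.62) = 2·P(B_{8.08} ≥ 1.62) = 2(1 − Φ(1.62/√8.08)) ≈ 0.5687

By the reflection principle for Brownian motion, P(M_t ≥ a) = 2 · P(B_t ≥ a) for a ≥ 0. Since B_t ~ N(0, t), P(B_t ≥ 1.62) = 1 − Φ(1.62/√t) = 1 − Φ(1.62/√8.08) = 1 − Φ(0.5699). So
  P(M_{8.08} ≥ 1.62) = 2(1 − Φ(0.5699)) ≈ 0.5687.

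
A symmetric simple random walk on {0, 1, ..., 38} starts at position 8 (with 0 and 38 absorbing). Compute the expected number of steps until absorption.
E[τ | X_0 = 8] = 240

Let v_k = E[τ | X_0 = k]. Boundary: v_0 = v_38 = 0. Recurrence: v_k = 1 + (v_{k-1} + v_{k+1})/2 for 1 ≤ k ≤ 37. The particular solution to v_k − (v_{k-1} + v_{k+1})/2 = 1 is v_k = −k^2. Adding homogeneous solution A + B k and matching boundaries gives v_k = k (38 − k). Substituting k = 8: v_8 = 8 · 30 = 240.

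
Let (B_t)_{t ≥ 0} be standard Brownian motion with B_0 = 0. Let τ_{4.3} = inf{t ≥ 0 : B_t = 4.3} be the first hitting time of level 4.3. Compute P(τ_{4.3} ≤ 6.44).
P(τ_{4.3} ≤ 6.44) = 2(1 − Φ(4.3/√6.44)) = 2(1 − Φ(1.6944)) ≈ 0.0902

By the reflection principle for standard BM, P(τ_b ≤ t) = 2 · P(B_t ≥ b). Since B_t ~ N(0, t), P(B_t ≥ 4.3) = 1 − Φ(4.3/√t) = 1 − Φ(4.3/√6.44) = 1 − Φ(1.6944) ≈ 0.04509. Doubling: P(τ_{4.3} ≤ 6.44) ≈ 2 · 0.04509 = 0.09018 ≈ 0.0902.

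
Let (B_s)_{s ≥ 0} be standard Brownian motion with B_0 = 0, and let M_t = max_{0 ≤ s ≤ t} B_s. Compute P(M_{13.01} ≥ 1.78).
P(M_{13.01} ≥ 1.78) = 2·P(B_{13.01} ≥ 1.78) = 2(1 − Φ(1.78/√13.01)) ≈ 0.6217

By the reflection principle for Brownian motion, P(M_t ≥ a) = 2 · P(B_t ≥ a) for a ≥ 0. Since B_t ~ N(0, t), P(B_t ≥ 1.78) = 1 − Φ(1.78/√t) = 1 − Φ(1.78/√13.01) = 1 − Φ(0.4935). So
  P(M_{13.01} ≥ 1.78) = 2(1 − Φ(0.4935)) ≈ 0.6217.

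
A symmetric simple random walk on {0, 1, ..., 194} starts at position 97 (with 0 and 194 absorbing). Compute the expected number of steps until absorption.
E[τ | X_0 = 97] = 9409

Let v_k = E[τ | X_0 = k]. Boundary: v_0 = v_194 = 0. Recurrence: v_k = 1 + (v_{k-1} + v_{k+1})/2 for 1 ≤ k ≤ 193. The particular solution to v_k − (v_{k-1} + v_{k+1})/2 = 1 is v_k = −k^2. Adding homogeneous solution A + B k and matching boundaries gives v_k = k (194 − k). Substituting k = 97: v_97 = 97 · 97 = 9409.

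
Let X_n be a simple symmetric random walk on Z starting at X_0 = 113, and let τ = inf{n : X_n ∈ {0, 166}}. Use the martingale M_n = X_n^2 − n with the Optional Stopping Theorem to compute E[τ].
E[τ] = 5989

M_n = X_n^2 − n is a martingale (since E[X_{n+1}^2 | F_n] = X_n^2 + 1). By OST (τ has finite mean in a bounded region), E[M_τ] = E[M_0] = X_0^2 − 0 = 113^2 = 12769. Also E[M_τ] = E[X_τ^2] − E[τ]. The walk exits at 0 or 166, with P(hit 166 first) = 113/166, so E[X_τ^2] = 166^2 · 113/166 + 0 = 18758. Thus E[τ] = E[X_τ^2] − E[M_τ] = 18758 − 12769 = 5989 = 113(166 − 113) = 5989.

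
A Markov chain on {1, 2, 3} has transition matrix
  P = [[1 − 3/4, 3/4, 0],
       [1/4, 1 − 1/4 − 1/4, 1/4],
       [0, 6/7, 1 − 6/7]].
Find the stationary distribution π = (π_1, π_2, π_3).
π = (8/39, 8/13, 7/39)

This is a birth-death chain on three states, which satisfies detailed balance: π_1 · P_{12} = π_2 · P_{21} and π_2 · P_{23} = π_3 · P_{32}.
From π_1 · 3/4 = π_2 · 1/4: π_2/π_1 = (3/4)/(1/4) = 3.
From π_2 · 1/4 = π_3 · 6/7: π_3/π_2 = (1/4)/(6/7) = 7/24.
Take π_1 proportional to 1; then unnormalized π = (1, 3, 7/8). Normalize by dividing by the sum 39/8:
  π = (8/39, 8/13, 7/39).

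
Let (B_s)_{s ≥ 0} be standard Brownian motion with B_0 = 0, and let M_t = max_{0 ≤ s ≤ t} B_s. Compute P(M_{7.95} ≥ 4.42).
P(M_{7.95} ≥ 4.42) = 2·P(B_{7.95} ≥ 4.42) = 2(1 − Φ(4.42/√7.95)) ≈ 0.1170

By the reflection principle for Brownian motion, P(M_t ≥ a) = 2 · P(B_t ≥ a) for a ≥ 0. Since B_t ~ N(0, t), P(B_t ≥ 4.42) = 1 − Φ(4.42/√t) = 1 − Φ(4.42/√7.95) = 1 − Φ(1.5676). So
  P(M_{7.95} ≥ 4.42) = 2(1 − Φ(1.5676)) ≈ 0.1170.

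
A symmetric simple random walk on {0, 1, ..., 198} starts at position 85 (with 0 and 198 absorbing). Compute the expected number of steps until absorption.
E[τ | X_0 = 85] = 9605

Let v_k = E[τ | X_0 = k]. Boundary: v_0 = v_198 = 0. Recurrence: v_k = 1 + (v_{k-1} + v_{k+1})/2 for 1 ≤ k ≤ 197. The particular solution to v_k − (v_{k-1} + v_{k+1})/2 = 1 is v_k = −k^2. Adding homogeneous solution A + B k and matching boundaries gives v_k = k (198 − k). Substituting k = 85: v_85 = 85 · 113 = 9605.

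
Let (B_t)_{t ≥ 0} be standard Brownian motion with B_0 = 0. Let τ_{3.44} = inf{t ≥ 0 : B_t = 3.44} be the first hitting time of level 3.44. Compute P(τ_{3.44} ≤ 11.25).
P(τ_{3.44} ≤ 11.25) = 2(1 − Φ(3.44/√11.25)) = 2(1 − Φ(1.0256)) ≈ 0.3051

By the reflection principle for standard BM, P(τ_b ≤ t) = 2 · P(B_t ≥ b). Since B_t ~ N(0, t), P(B_t ≥ 3.44) = 1 − Φ(3.44/√t) = 1 − Φ(3.44/√11.25) = 1 − Φ(1.0256) ≈ 0.15254. Doubling: P(τ_{3.44} ≤ 11.25) ≈ 2 · 0.15254 = 0.30508 ≈ 0.3051.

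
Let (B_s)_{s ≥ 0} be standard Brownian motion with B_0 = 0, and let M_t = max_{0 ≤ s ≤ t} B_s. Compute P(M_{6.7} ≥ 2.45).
P(M_{6.7} ≥ 2.45) = 2·P(B_{6.7} ≥ 2.45) = 2(1 − Φ(2.45/√6.7)) ≈ 0.3439

By the reflection principle for Brownian motion, P(M_t ≥ a) = 2 · P(B_t ≥ a) for a ≥ 0. Since B_t ~ N(0, t), P(B_t ≥ 2.45) = 1 − Φ(2.45/√t) = 1 − Φ(2.45/√6.7) = 1 − Φ(0.9465). So
  P(M_{6.7} ≥ 2.45) = 2(1 − Φ(0.9465)) ≈ 0.3439.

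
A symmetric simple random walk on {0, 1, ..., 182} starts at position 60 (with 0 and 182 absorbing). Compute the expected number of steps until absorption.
E[τ | X_0 = 60] = 7320

Let v_k = E[τ | X_0 = k]. Boundary: v_0 = v_182 = 0. Recurrence: v_k = 1 + (v_{k-1} + v_{k+1})/2 for 1 ≤ k ≤ 181. The particular solution to v_k − (v_{k-1} + v_{k+1})/2 = 1 is v_k = −k^2. Adding homogeneous solution A + B k and matching boundaries gives v_k = k (182 − k). Substituting k = 60: v_60 = 60 · 122 = 7320.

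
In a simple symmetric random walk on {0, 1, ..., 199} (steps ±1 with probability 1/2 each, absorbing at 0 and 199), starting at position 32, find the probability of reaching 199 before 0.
P(hit 199 before 0) = 32/199

Let u_k = P(hit 199 before 0 | start at k). Then u_0 = 0, u_199 = 1, and u_k = u_{k-1}/2 + u_{k+1}/2 for 1 ≤ k ≤ 198. This harmonic recurrence is solved by u_k = k/199, giving u_32 = 32/199.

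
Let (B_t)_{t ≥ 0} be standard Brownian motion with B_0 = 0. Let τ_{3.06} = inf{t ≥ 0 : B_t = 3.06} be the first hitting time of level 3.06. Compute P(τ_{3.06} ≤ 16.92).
P(τ_{3.06} ≤ 16.92) = 2(1 − Φ(3.06/√16.92)) = 2(1 − Φ(0.7439)) ≈ 0.4569

By the reflection principle for standard BM, P(τ_b ≤ t) = 2 · P(B_t ≥ b). Since B_t ~ N(0, t), P(B_t ≥ 3.06) = 1 − Φ(3.06/√t) = 1 − Φ(3.06/√16.92) = 1 − Φ(0.7439) ≈ 0.22847. Doubling: P(τ_{3.06} ≤ 16.92) ≈ 2 · 0.22847 = 0.45694 ≈ 0.4569.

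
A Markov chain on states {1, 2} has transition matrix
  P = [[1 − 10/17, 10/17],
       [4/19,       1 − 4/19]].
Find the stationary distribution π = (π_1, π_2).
π_1 = 34/129, π_2 = 95/129

Solve πP = π with π_1 + π_2 = 1. From πP = π: π_1 · (1 − 10/17) + π_2 · 4/19 = π_1 ⇒ π_2 · 4/19 = π_1 · 10/17 ⇒ π_2/π_1 = (10/17)/(4/19) = 95/34. Together with π_1 + π_2 = 1:
  π_1 = (4/19)/(10/17 + 4/19) = (4/19)/(258/323) = 34/129,
  π_2 = (10/17)/(10/17 + 4/19) = (10/17)/(258/323) = 95/129.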